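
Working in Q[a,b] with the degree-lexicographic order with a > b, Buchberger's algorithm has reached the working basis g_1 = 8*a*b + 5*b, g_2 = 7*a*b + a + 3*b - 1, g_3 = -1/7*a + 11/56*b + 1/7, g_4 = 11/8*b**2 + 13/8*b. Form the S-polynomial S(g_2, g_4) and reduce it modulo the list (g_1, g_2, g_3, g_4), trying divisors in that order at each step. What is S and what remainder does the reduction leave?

S(g_2, g_4) = -80/77*a*b + 3/7*b**2 - 1/7*b; remainder on division = 0.

lcm(LM(g_2), LM(g_4)) = a*b**2.
S = (lcm/LT(g_2))·g_2 − (lcm/LT(g_4))·g_4 = -80/77*a*b + 3/7*b**2 - 1/7*b.
Reduce S modulo (g_1, g_2, g_3, g_4) in that order:
  leading term a*b: subtract (-10/77)·g_1 from -80/77*a*b + 3/7*b**2 - 1/7*b → 3/7*b**2 + 39/77*b
  leading term b**2: subtract (24/77)·g_4 from 3/7*b**2 + 39/77*b → 0
The remainder is 0, so this S-polynomial contributes no new basis element.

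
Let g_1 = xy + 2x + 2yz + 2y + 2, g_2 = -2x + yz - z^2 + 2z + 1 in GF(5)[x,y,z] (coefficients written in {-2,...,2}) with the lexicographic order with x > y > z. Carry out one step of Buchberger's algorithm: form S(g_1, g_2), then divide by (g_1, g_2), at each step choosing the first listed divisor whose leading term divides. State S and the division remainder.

lcm(LM(g_1), LM(g_2)) = xy.
S = (lcm/LT(g_1))·g_1 − (lcm/LT(g_2))·g_2 = 2x - 2y^2z + 2yz^2 - 2yz + 2.
Reduce S modulo (g_1, g_2) in that order:
  leading term x: subtract (-1)·g_2 from 2x - 2y^2z + 2yz^2 - 2yz + 2 → -2y^2z + 2yz^2 - yz - z^2 + 2z - 2
  leading term y^2z: no divisor's leading term divides it; move -2y^2z to the remainder.
  leading term yz^2: no divisor's leading term divides it; move 2yz^2 to the remainder.
  leading term yz: no divisor's leading term divides it; move -yz to the remainder.
  leading term z^2: no divisor's leading term divides it; move -z^2 to the remainder.
  leading term z: no divisor's leading term divides it; move 2z to the remainder.
  leading term 1: no divisor's leading term divides it; move -2 to the remainder.
The remainder -2y^2z + 2yz^2 - yz - z^2 + 2z - 2 is nonzero, so it would be added as the next basis element.

S(g_1, g_2) = 2x - 2y^2z + 2yz^2 - 2yz + 2; remainder on division = -2y^2z + 2yz^2 - yz - z^2 + 2z - 2.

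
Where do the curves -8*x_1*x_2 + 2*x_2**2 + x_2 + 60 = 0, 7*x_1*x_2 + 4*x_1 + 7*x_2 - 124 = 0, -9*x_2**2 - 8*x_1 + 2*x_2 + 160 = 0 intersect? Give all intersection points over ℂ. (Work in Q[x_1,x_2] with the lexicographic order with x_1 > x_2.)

Compute a lex Gröbner basis by Buchberger's algorithm.
f_1 = -8*x_1*x_2 + 2*x_2**2 + x_2 + 60, LT = x_1*x_2.
f_2 = 7*x_1*x_2 + 4*x_1 + 7*x_2 - 124, LT = x_1*x_2.
f_3 = -8*x_1 - 9*x_2**2 + 2*x_2 + 160, LT = x_1.

S(f_1,f_2): lcm = x_1*x_2. S = -4/7*x_1 - 1/4*x_2**2 - 9/8*x_2 + 143/14.
  leading term x_1: subtract (1/14)·f_3 from -4/7*x_1 - 1/4*x_2**2 - 9/8*x_2 + 143/14 → 11/28*x_2**2 - 71/56*x_2 - 17/14
  leading term x_2**2: no divisor's leading term divides it; move 11/28*x_2**2 to the remainder.
  leading term x_2: no divisor's leading term divides it; move -71/56*x_2 to the remainder.
  leading term 1: no divisor's leading term divides it; move -17/14 to the remainder.
  remainder 11/28*x_2**2 - 71/56*x_2 - 17/14 ≠ 0; add h_4 = 11/28*x_2**2 - 71/56*x_2 - 17/14 to the basis.

S(f_1,f_3): lcm = x_1*x_2. S = -9/8*x_2**3 + 159/8*x_2 - 15/2.
  leading term x_2**3: subtract (-63/22*x_2)·h_4 from -9/8*x_2**3 + 159/8*x_2 - 15/2 → -639/176*x_2**2 + 1443/88*x_2 - 15/2
  leading term x_2**2: subtract (-4473/484)·h_4 from -639/176*x_2**2 + 1443/88*x_2 - 15/2 → 18123/3872*x_2 - 18123/968
  leading term x_2: no divisor's leading term divides it; move 18123/3872*x_2 to the remainder.
  leading term 1: no divisor's leading term divides it; move -18123/968 to the remainder.
  remainder 18123/3872*x_2 - 18123/968 ≠ 0; add h_5 = 18123/3872*x_2 - 18123/968 to the basis.

S(f_2,f_3): lcm = x_1*x_2. S = 4/7*x_1 - 9/8*x_2**3 + 1/4*x_2**2 + 21*x_2 - 124/7.
  leading term x_1: subtract (-1/14)·f_3 from 4/7*x_1 - 9/8*x_2**3 + 1/4*x_2**2 + 21*x_2 - 124/7 → -9/8*x_2**3 - 11/28*x_2**2 + 148/7*x_2 - 44/7
  leading term x_2**3: subtract (-63/22*x_2)·h_4 from -9/8*x_2**3 - 11/28*x_2**2 + 148/7*x_2 - 44/7 → -4957/1232*x_2**2 + 5441/308*x_2 - 44/7
  leading term x_2**2: subtract (-4957/484)·h_4 from -4957/1232*x_2**2 + 5441/308*x_2 - 44/7 → 18123/3872*x_2 - 18123/968
  leading term x_2: subtract (1)·h_5 from 18123/3872*x_2 - 18123/968 → 0
  remainder 0.

S(f_1,h_4): lcm = x_1*x_2**2. S = 71/22*x_1*x_2 + 34/11*x_1 - 1/4*x_2**3 - 1/8*x_2**2 - 15/2*x_2.
  leading term x_1*x_2: subtract (-71/176)·f_1 from 71/22*x_1*x_2 + 34/11*x_1 - 1/4*x_2**3 - 1/8*x_2**2 - 15/2*x_2 → 34/11*x_1 - 1/4*x_2**3 + 15/22*x_2**2 - 1249/176*x_2 + 1065/44
  leading term x_1: subtract (-17/44)·f_3 from 34/11*x_1 - 1/4*x_2**3 + 15/22*x_2**2 - 1249/176*x_2 + 1065/44 → -1/4*x_2**3 - 123/44*x_2**2 - 1113/176*x_2 + 3785/44
  leading term x_2**3: subtract (-7/11*x_2)·h_4 from -1/4*x_2**3 - 123/44*x_2**2 - 1113/176*x_2 + 3785/44 → -317/88*x_2**2 - 1249/176*x_2 + 3785/44
  leading term x_2**2: subtract (-2219/242)·h_4 from -317/88*x_2**2 - 1249/176*x_2 + 3785/44 → -18123/968*x_2 + 18123/242
  leading term x_2: subtract (-4)·h_5 from -18123/968*x_2 + 18123/242 → 0
  remainder 0.

S(f_2,h_4): lcm = x_1*x_2**2. S = 585/154*x_1*x_2 + 34/11*x_1 + x_2**2 - 124/7*x_2.
  leading term x_1*x_2: subtract (-585/1232)·f_1 from 585/154*x_1*x_2 + 34/11*x_1 + x_2**2 - 124/7*x_2 → 34/11*x_1 + 1201/616*x_2**2 - 21239/1232*x_2 + 8775/308
  leading term x_1: subtract (-17/44)·f_3 from 34/11*x_1 + 1201/616*x_2**2 - 21239/1232*x_2 + 8775/308 → -941/616*x_2**2 - 20287/1232*x_2 + 27815/308
  leading term x_2**2: subtract (-941/242)·h_4 from -941/616*x_2**2 - 20287/1232*x_2 + 27815/308 → -2589/121*x_2 + 10356/121
  leading term x_2: subtract (-32/7)·h_5 from -2589/121*x_2 + 10356/121 → 0
  remainder 0.

S(f_3,h_4): leading monomials are coprime, so the S-polynomial reduces to 0 (Buchberger's first criterion).
S(f_1,h_5): lcm = x_1*x_2. S = 4*x_1 - 1/4*x_2**2 - 1/8*x_2 - 15/2.
  leading term x_1: subtract (-1/2)·f_3 from 4*x_1 - 1/4*x_2**2 - 1/8*x_2 - 15/2 → -19/4*x_2**2 + 7/8*x_2 + 145/2
  leading term x_2**2: subtract (-133/11)·h_4 from -19/4*x_2**2 + 7/8*x_2 + 145/2 → -159/11*x_2 + 636/11
  leading term x_2: subtract (-18656/6041)·h_5 from -159/11*x_2 + 636/11 → 0
  remainder 0.

S(f_2,h_5): lcm = x_1*x_2. S = 32/7*x_1 + x_2 - 124/7.
  leading term x_1: subtract (-4/7)·f_3 from 32/7*x_1 + x_2 - 124/7 → -36/7*x_2**2 + 15/7*x_2 + 516/7
  leading term x_2**2: subtract (-144/11)·h_4 from -36/7*x_2**2 + 15/7*x_2 + 516/7 → -159/11*x_2 + 636/11
  leading term x_2: subtract (-18656/6041)·h_5 from -159/11*x_2 + 636/11 → 0
  remainder 0.

S(f_3,h_5): leading monomials are coprime, so the S-polynomial reduces to 0 (Buchberger's first criterion).
S(h_4,h_5): lcm = x_2**2. S = 17/22*x_2 - 34/11.
  leading term x_2: subtract (2992/18123)·h_5 from 17/22*x_2 - 34/11 → 0
  remainder 0.

Every S-polynomial of the final basis reduces to 0, so we have a Gröbner basis.
Inter-reduce: drop elements whose leading term is divisible by another's, tail-reduce, and make monic.
Reduced Gröbner basis: {x_1 - 3, x_2 - 4}.

The lex basis is triangular: the last element involves only x_2. Solving x_2 - 4 = 0 gives x_2 ∈ {4}; substituting each value into the earlier elements determines the remaining variables.
  x_2 = 4: the earlier basis element becomes x_1 - 3 = 0, giving x_1 = 3 — point (3, 4).

{(3, 4)}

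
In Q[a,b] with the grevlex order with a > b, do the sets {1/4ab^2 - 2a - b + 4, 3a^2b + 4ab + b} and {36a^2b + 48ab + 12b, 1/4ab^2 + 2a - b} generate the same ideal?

For a fixed monomial order, each ideal has a unique reduced Gröbner basis; comparing bases decides equality.
Buchberger on the first generating set:
f_1 = 1/4ab^2 - 2a - b + 4, LT = ab^2.
f_2 = 3a^2b + 4ab + b, LT = a^2b.

S(f_1,f_2): lcm = a^2b^2. S = -4/3ab^2 - 8a^2 - 4ab - 1/3b^2 + 16a.
  leading term ab^2: subtract (-16/3)·f_1 from -4/3ab^2 - 8a^2 - 4ab - 1/3b^2 + 16a → -8a^2 - 4ab - 1/3b^2 + 16/3a - 16/3b + 64/3
  leading term a^2: no divisor's leading term divides it; move -8a^2 to the remainder.
  leading term ab: no divisor's leading term divides it; move -4ab to the remainder.
  leading term b^2: no divisor's leading term divides it; move -1/3b^2 to the remainder.
  leading term a: no divisor's leading term divides it; move 16/3a to the remainder.
  leading term b: no divisor's leading term divides it; move -16/3b to the remainder.
  leading term 1: no divisor's leading term divides it; move 64/3 to the remainder.
  remainder -8a^2 - 4ab - 1/3b^2 + 16/3a - 16/3b + 64/3 ≠ 0; add g_3 = -8a^2 - 4ab - 1/3b^2 + 16/3a - 16/3b + 64/3 to the basis.

S(f_1,g_3): lcm = a^2b^2. S = -1/2ab^3 - 1/24b^4 + 2/3ab^2 - 2/3b^3 - 8a^2 - 4ab + 8/3b^2 + 16a.
  leading term ab^3: subtract (-2b)·f_1 from -1/2ab^3 - 1/24b^4 + 2/3ab^2 - 2/3b^3 - 8a^2 - 4ab + 8/3b^2 + 16a → -1/24b^4 + 2/3ab^2 - 2/3b^3 - 8a^2 - 8ab + 2/3b^2 + 16a + 8b
  leading term b^4: no divisor's leading term divides it; move -1/24b^4 to the remainder.
  leading term ab^2: subtract (8/3)·f_1 from 2/3ab^2 - 2/3b^3 - 8a^2 - 8ab + 2/3b^2 + 16a + 8b → -2/3b^3 - 8a^2 - 8ab + 2/3b^2 + 64/3a + 32/3b - 32/3
  leading term b^3: no divisor's leading term divides it; move -2/3b^3 to the remainder.
  leading term a^2: subtract (1)·g_3 from -8a^2 - 8ab + 2/3b^2 + 64/3a + 32/3b - 32/3 → -4ab + b^2 + 16a + 16b - 32
  leading term ab: no divisor's leading term divides it; move -4ab to the remainder.
  leading term b^2: no divisor's leading term divides it; move b^2 to the remainder.
  leading term a: no divisor's leading term divides it; move 16a to the remainder.
  leading term b: no divisor's leading term divides it; move 16b to the remainder.
  leading term 1: no divisor's leading term divides it; move -32 to the remainder.
  remainder -1/24b^4 - 2/3b^3 - 4ab + b^2 + 16a + 16b - 32 ≠ 0; add g_4 = -1/24b^4 - 2/3b^3 - 4ab + b^2 + 16a + 16b - 32 to the basis.

S(f_2,g_3): lcm = a^2b. S = -1/2ab^2 - 1/24b^3 + 2ab - 2/3b^2 + 3b.
  leading term ab^2: subtract (-2)·f_1 from -1/2ab^2 - 1/24b^3 + 2ab - 2/3b^2 + 3b → -1/24b^3 + 2ab - 2/3b^2 - 4a + b + 8
  leading term b^3: no divisor's leading term divides it; move -1/24b^3 to the remainder.
  leading term ab: no divisor's leading term divides it; move 2ab to the remainder.
  leading term b^2: no divisor's leading term divides it; move -2/3b^2 to the remainder.
  leading term a: no divisor's leading term divides it; move -4a to the remainder.
  leading term b: no divisor's leading term divides it; move b to the remainder.
  leading term 1: no divisor's leading term divides it; move 8 to the remainder.
  remainder -1/24b^3 + 2ab - 2/3b^2 - 4a + b + 8 ≠ 0; add g_5 = -1/24b^3 + 2ab - 2/3b^2 - 4a + b + 8 to the basis.

The other S-polynomials (S(f_1,g_4), S(f_2,g_4), S(g_3,g_4), S(f_1,g_5), S(f_2,g_5), S(g_3,g_5), S(g_4,g_5)) all reduce to 0 modulo the current basis, so we have a Gröbner basis.
Inter-reduce: drop elements whose leading term is divisible by another's, tail-reduce, and make monic.
Reduced Gröbner basis: {ab^2 - 8a - 4b + 16, b^3 - 48ab + 16b^2 + 96a - 24b - 192, a^2 + 1/2ab + 1/24b^2 - 2/3a + 2/3b - 8/3}.

Buchberger on the second generating set:
h_1 = 36a^2b + 48ab + 12b, LT = a^2b.
h_2 = 1/4ab^2 + 2a - b, LT = ab^2.

S(h_1,h_2): lcm = a^2b^2. S = 4/3ab^2 - 8a^2 + 4ab + 1/3b^2.
  leading term ab^2: subtract (16/3)·h_2 from 4/3ab^2 - 8a^2 + 4ab + 1/3b^2 → -8a^2 + 4ab + 1/3b^2 - 32/3a + 16/3b
  leading term a^2: no divisor's leading term divides it; move -8a^2 to the remainder.
  leading term ab: no divisor's leading term divides it; move 4ab to the remainder.
  leading term b^2: no divisor's leading term divides it; move 1/3b^2 to the remainder.
  leading term a: no divisor's leading term divides it; move -32/3a to the remainder.
  leading term b: no divisor's leading term divides it; move 16/3b to the remainder.
  remainder -8a^2 + 4ab + 1/3b^2 - 32/3a + 16/3b ≠ 0; add k_3 = -8a^2 + 4ab + 1/3b^2 - 32/3a + 16/3b to the basis.

S(h_1,k_3): lcm = a^2b. S = 1/2ab^2 + 1/24b^3 + 2/3b^2 + 1/3b.
  leading term ab^2: subtract (2)·h_2 from 1/2ab^2 + 1/24b^3 + 2/3b^2 + 1/3b → 1/24b^3 + 2/3b^2 - 4a + 7/3b
  leading term b^3: no divisor's leading term divides it; move 1/24b^3 to the remainder.
  leading term b^2: no divisor's leading term divides it; move 2/3b^2 to the remainder.
  leading term a: no divisor's leading term divides it; move -4a to the remainder.
  leading term b: no divisor's leading term divides it; move 7/3b to the remainder.
  remainder 1/24b^3 + 2/3b^2 - 4a + 7/3b ≠ 0; add k_4 = 1/24b^3 + 2/3b^2 - 4a + 7/3b to the basis.

The other S-polynomials (S(h_2,k_3), S(h_1,k_4), S(h_2,k_4), S(k_3,k_4)) all reduce to 0 modulo the current basis, so we have a Gröbner basis.
Inter-reduce: drop elements whose leading term is divisible by another's, tail-reduce, and make monic.
Reduced Gröbner basis: {ab^2 + 8a - 4b, b^3 + 16b^2 - 96a + 56b, a^2 - 1/2ab - 1/24b^2 + 4/3a - 2/3b}.

Since the reduced bases disagree, the two ideals are not the same.

No, the ideals differ.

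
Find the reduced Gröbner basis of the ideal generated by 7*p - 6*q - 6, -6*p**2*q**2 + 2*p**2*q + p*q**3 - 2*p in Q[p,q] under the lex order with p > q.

G = {p - 6/7*q - 6/7, q**4 + 53/29*q**3 + 12/29*q**2 + 2/29*q + 14/29}

Buchberger's algorithm terminates because the ascending chain of leading-term ideals stabilizes.

f_1 = 7*p - 6*q - 6, LT = p.
f_2 = -6*p**2*q**2 + 2*p**2*q + p*q**3 - 2*p, LT = p**2*q**2.

S(f_1,f_2): lcm = p**2*q**2. S = 1/3*p**2*q - 29/42*p*q**3 - 6/7*p*q**2 - 1/3*p.
  leading term p**2*q: subtract (1/21*p*q)·f_1 from 1/3*p**2*q - 29/42*p*q**3 - 6/7*p*q**2 - 1/3*p → -29/42*p*q**3 - 4/7*p*q**2 + 2/7*p*q - 1/3*p
  leading term p*q**3: subtract (-29/294*q**3)·f_1 from -29/42*p*q**3 - 4/7*p*q**2 + 2/7*p*q - 1/3*p → -4/7*p*q**2 + 2/7*p*q - 1/3*p - 29/49*q**4 - 29/49*q**3
  leading term p*q**2: subtract (-4/49*q**2)·f_1 from -4/7*p*q**2 + 2/7*p*q - 1/3*p - 29/49*q**4 - 29/49*q**3 → 2/7*p*q - 1/3*p - 29/49*q**4 - 53/49*q**3 - 24/49*q**2
  leading term p*q: subtract (2/49*q)·f_1 from 2/7*p*q - 1/3*p - 29/49*q**4 - 53/49*q**3 - 24/49*q**2 → -1/3*p - 29/49*q**4 - 53/49*q**3 - 12/49*q**2 + 12/49*q
  leading term p: subtract (-1/21)·f_1 from -1/3*p - 29/49*q**4 - 53/49*q**3 - 12/49*q**2 + 12/49*q → -29/49*q**4 - 53/49*q**3 - 12/49*q**2 - 2/49*q - 2/7
  leading term q**4: no divisor's leading term divides it; move -29/49*q**4 to the remainder.
  leading term q**3: no divisor's leading term divides it; move -53/49*q**3 to the remainder.
  leading term q**2: no divisor's leading term divides it; move -12/49*q**2 to the remainder.
  leading term q: no divisor's leading term divides it; move -2/49*q to the remainder.
  leading term 1: no divisor's leading term divides it; move -2/7 to the remainder.
  remainder -29/49*q**4 - 53/49*q**3 - 12/49*q**2 - 2/49*q - 2/7 ≠ 0; add g_3 = -29/49*q**4 - 53/49*q**3 - 12/49*q**2 - 2/49*q - 2/7 to the basis.

The other S-polynomials (S(f_1,g_3), S(f_2,g_3)) all reduce to 0 modulo the current basis, so we have a Gröbner basis.
Inter-reduce: drop elements whose leading term is divisible by another's, tail-reduce, and make monic.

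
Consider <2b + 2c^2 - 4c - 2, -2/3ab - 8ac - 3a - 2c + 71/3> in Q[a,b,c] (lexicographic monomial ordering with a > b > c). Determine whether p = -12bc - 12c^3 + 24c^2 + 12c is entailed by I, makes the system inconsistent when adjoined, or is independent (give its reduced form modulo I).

First compute the reduced Gröbner basis of I by Buchberger's algorithm.
f_1 = 2b + 2c^2 - 4c - 2, LT = b.
f_2 = -2/3ab - 8ac - 3a - 2c + 71/3, LT = ab.

S(f_1,f_2): lcm = ab. S = ac^2 - 14ac - 11/2a - 3c + 71/2.
  reduce S modulo (f_1, f_2):
  remainder ac^2 - 14ac - 11/2a - 3c + 71/2 ≠ 0; add h_3 = ac^2 - 14ac - 11/2a - 3c + 71/2 to the basis.

The other S-polynomials (S(f_1,h_3), S(f_2,h_3)) all reduce to 0 modulo the current basis, so we have a Gröbner basis.
Inter-reduce: drop elements whose leading term is divisible by another's, tail-reduce, and make monic.
Reduced Gröbner basis: {ac^2 - 14ac - 11/2a - 3c + 71/2, b + c^2 - 2c - 1}.
Label its elements g_1 = ac^2 - 14ac - 11/2a - 3c + 71/2, g_2 = b + c^2 - 2c - 1.

Reduce p = -12bc - 12c^3 + 24c^2 + 12c modulo G:
  leading term bc: subtract (-12c)·g_2 from -12bc - 12c^3 + 24c^2 + 12c → 0
  normal form = 0.
Since the normal form is 0, p ∈ I.

-12bc - 12c^3 + 24c^2 + 12c lies in I (it reduces to 0).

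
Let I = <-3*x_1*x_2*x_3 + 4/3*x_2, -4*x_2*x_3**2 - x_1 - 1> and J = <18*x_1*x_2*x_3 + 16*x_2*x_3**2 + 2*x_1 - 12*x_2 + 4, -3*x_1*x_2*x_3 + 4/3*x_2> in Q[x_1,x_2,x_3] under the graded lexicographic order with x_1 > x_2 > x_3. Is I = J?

No, the ideals differ.

Since reduced Gröbner bases are canonical representatives of ideals under a given ordering, it suffices to compute and compare them.
Buchberger on the first generating set:
f_1 = -3*x_1*x_2*x_3 + 4/3*x_2, LT = x_1*x_2*x_3.
f_2 = -4*x_2*x_3**2 - x_1 - 1, LT = x_2*x_3**2.

S(f_1,f_2): lcm = x_1*x_2*x_3**2. S = -1/4*x_1**2 - 4/9*x_2*x_3 - 1/4*x_1.
  leading term x_1**2: no divisor's leading term divides it; move -1/4*x_1**2 to the remainder.
  leading term x_2*x_3: no divisor's leading term divides it; move -4/9*x_2*x_3 to the remainder.
  leading term x_1: no divisor's leading term divides it; move -1/4*x_1 to the remainder.
  remainder -1/4*x_1**2 - 4/9*x_2*x_3 - 1/4*x_1 ≠ 0; add g_3 = -1/4*x_1**2 - 4/9*x_2*x_3 - 1/4*x_1 to the basis.

S(f_1,g_3): lcm = x_1**2*x_2*x_3. S = -16/9*x_2**2*x_3**2 - x_1*x_2*x_3 - 4/9*x_1*x_2.
  leading term x_2**2*x_3**2: subtract (4/9*x_2)·f_2 from -16/9*x_2**2*x_3**2 - x_1*x_2*x_3 - 4/9*x_1*x_2 → -x_1*x_2*x_3 + 4/9*x_2
  leading term x_1*x_2*x_3: subtract (1/3)·f_1 from -x_1*x_2*x_3 + 4/9*x_2 → 0
  remainder 0.

S(f_2,g_3): leading monomials are coprime, so the S-polynomial reduces to 0 (Buchberger's first criterion).
Every S-polynomial of the final basis reduces to 0, so we have a Gröbner basis.
Inter-reduce: drop elements whose leading term is divisible by another's, tail-reduce, and make monic.
Reduced Gröbner basis: {x_1*x_2*x_3 - 4/9*x_2, x_2*x_3**2 + 1/4*x_1 + 1/4, x_1**2 + 16/9*x_2*x_3 + x_1}.

Buchberger on the second generating set:
h_1 = 18*x_1*x_2*x_3 + 16*x_2*x_3**2 + 2*x_1 - 12*x_2 + 4, LT = x_1*x_2*x_3.
h_2 = -3*x_1*x_2*x_3 + 4/3*x_2, LT = x_1*x_2*x_3.

S(h_1,h_2): lcm = x_1*x_2*x_3. S = 8/9*x_2*x_3**2 + 1/9*x_1 - 2/9*x_2 + 2/9.
  leading term x_2*x_3**2: no divisor's leading term divides it; move 8/9*x_2*x_3**2 to the remainder.
  leading term x_1: no divisor's leading term divides it; move 1/9*x_1 to the remainder.
  leading term x_2: no divisor's leading term divides it; move -2/9*x_2 to the remainder.
  leading term 1: no divisor's leading term divides it; move 2/9 to the remainder.
  remainder 8/9*x_2*x_3**2 + 1/9*x_1 - 2/9*x_2 + 2/9 ≠ 0; add k_3 = 8/9*x_2*x_3**2 + 1/9*x_1 - 2/9*x_2 + 2/9 to the basis.

S(h_1,k_3): lcm = x_1*x_2*x_3**2. S = 8/9*x_2*x_3**3 - 1/8*x_1**2 + 1/4*x_1*x_2 + 1/9*x_1*x_3 - 2/3*x_2*x_3 - 1/4*x_1 + 2/9*x_3.
  leading term x_2*x_3**3: subtract (x_3)·k_3 from 8/9*x_2*x_3**3 - 1/8*x_1**2 + 1/4*x_1*x_2 + 1/9*x_1*x_3 - 2/3*x_2*x_3 - 1/4*x_1 + 2/9*x_3 → -1/8*x_1**2 + 1/4*x_1*x_2 - 4/9*x_2*x_3 - 1/4*x_1
  leading term x_1**2: no divisor's leading term divides it; move -1/8*x_1**2 to the remainder.
  leading term x_1*x_2: no divisor's leading term divides it; move 1/4*x_1*x_2 to the remainder.
  leading term x_2*x_3: no divisor's leading term divides it; move -4/9*x_2*x_3 to the remainder.
  leading term x_1: no divisor's leading term divides it; move -1/4*x_1 to the remainder.
  remainder -1/8*x_1**2 + 1/4*x_1*x_2 - 4/9*x_2*x_3 - 1/4*x_1 ≠ 0; add k_4 = -1/8*x_1**2 + 1/4*x_1*x_2 - 4/9*x_2*x_3 - 1/4*x_1 to the basis.

S(h_2,k_3): lcm = x_1*x_2*x_3**2. S = -1/8*x_1**2 + 1/4*x_1*x_2 - 4/9*x_2*x_3 - 1/4*x_1.
  leading term x_1**2: subtract (1)·k_4 from -1/8*x_1**2 + 1/4*x_1*x_2 - 4/9*x_2*x_3 - 1/4*x_1 → 0
  remainder 0.

S(h_1,k_4): lcm = x_1**2*x_2*x_3. S = 2*x_1*x_2**2*x_3 + 8/9*x_1*x_2*x_3**2 - 32/9*x_2**2*x_3**2 - 2*x_1*x_2*x_3 + 1/9*x_1**2 - 2/3*x_1*x_2 + 2/9*x_1.
  leading term x_1*x_2**2*x_3: subtract (1/9*x_2)·h_1 from 2*x_1*x_2**2*x_3 + 8/9*x_1*x_2*x_3**2 - 32/9*x_2**2*x_3**2 - 2*x_1*x_2*x_3 + 1/9*x_1**2 - 2/3*x_1*x_2 + 2/9*x_1 → 8/9*x_1*x_2*x_3**2 - 16/3*x_2**2*x_3**2 - 2*x_1*x_2*x_3 + 1/9*x_1**2 - 8/9*x_1*x_2 + 4/3*x_2**2 + 2/9*x_1 - 4/9*x_2
  leading term x_1*x_2*x_3**2: subtract (4/81*x_3)·h_1 from 8/9*x_1*x_2*x_3**2 - 16/3*x_2**2*x_3**2 - 2*x_1*x_2*x_3 + 1/9*x_1**2 - 8/9*x_1*x_2 + 4/3*x_2**2 + 2/9*x_1 - 4/9*x_2 → -16/3*x_2**2*x_3**2 - 64/81*x_2*x_3**3 - 2*x_1*x_2*x_3 + 1/9*x_1**2 - 8/9*x_1*x_2 - 8/81*x_1*x_3 + 4/3*x_2**2 + 16/27*x_2*x_3 + 2/9*x_1 - 4/9*x_2 - 16/81*x_3
  leading term x_2**2*x_3**2: subtract (-6*x_2)·k_3 from -16/3*x_2**2*x_3**2 - 64/81*x_2*x_3**3 - 2*x_1*x_2*x_3 + 1/9*x_1**2 - 8/9*x_1*x_2 - 8/81*x_1*x_3 + 4/3*x_2**2 + 16/27*x_2*x_3 + 2/9*x_1 - 4/9*x_2 - 16/81*x_3 → -64/81*x_2*x_3**3 - 2*x_1*x_2*x_3 + 1/9*x_1**2 - 2/9*x_1*x_2 - 8/81*x_1*x_3 + 16/27*x_2*x_3 + 2/9*x_1 + 8/9*x_2 - 16/81*x_3
  leading term x_2*x_3**3: subtract (-8/9*x_3)·k_3 from -64/81*x_2*x_3**3 - 2*x_1*x_2*x_3 + 1/9*x_1**2 - 2/9*x_1*x_2 - 8/81*x_1*x_3 + 16/27*x_2*x_3 + 2/9*x_1 + 8/9*x_2 - 16/81*x_3 → -2*x_1*x_2*x_3 + 1/9*x_1**2 - 2/9*x_1*x_2 + 32/81*x_2*x_3 + 2/9*x_1 + 8/9*x_2
  leading term x_1*x_2*x_3: subtract (-1/9)·h_1 from -2*x_1*x_2*x_3 + 1/9*x_1**2 - 2/9*x_1*x_2 + 32/81*x_2*x_3 + 2/9*x_1 + 8/9*x_2 → 16/9*x_2*x_3**2 + 1/9*x_1**2 - 2/9*x_1*x_2 + 32/81*x_2*x_3 + 4/9*x_1 - 4/9*x_2 + 4/9
  leading term x_2*x_3**2: subtract (2)·k_3 from 16/9*x_2*x_3**2 + 1/9*x_1**2 - 2/9*x_1*x_2 + 32/81*x_2*x_3 + 4/9*x_1 - 4/9*x_2 + 4/9 → 1/9*x_1**2 - 2/9*x_1*x_2 + 32/81*x_2*x_3 + 2/9*x_1
  leading term x_1**2: subtract (-8/9)·k_4 from 1/9*x_1**2 - 2/9*x_1*x_2 + 32/81*x_2*x_3 + 2/9*x_1 → 0
  remainder 0.

S(h_2,k_4): lcm = x_1**2*x_2*x_3. S = 2*x_1*x_2**2*x_3 - 32/9*x_2**2*x_3**2 - 2*x_1*x_2*x_3 - 4/9*x_1*x_2.
  leading term x_1*x_2**2*x_3: subtract (1/9*x_2)·h_1 from 2*x_1*x_2**2*x_3 - 32/9*x_2**2*x_3**2 - 2*x_1*x_2*x_3 - 4/9*x_1*x_2 → -16/3*x_2**2*x_3**2 - 2*x_1*x_2*x_3 - 2/3*x_1*x_2 + 4/3*x_2**2 - 4/9*x_2
  leading term x_2**2*x_3**2: subtract (-6*x_2)·k_3 from -16/3*x_2**2*x_3**2 - 2*x_1*x_2*x_3 - 2/3*x_1*x_2 + 4/3*x_2**2 - 4/9*x_2 → -2*x_1*x_2*x_3 + 8/9*x_2
  leading term x_1*x_2*x_3: subtract (-1/9)·h_1 from -2*x_1*x_2*x_3 + 8/9*x_2 → 16/9*x_2*x_3**2 + 2/9*x_1 - 4/9*x_2 + 4/9
  leading term x_2*x_3**2: subtract (2)·k_3 from 16/9*x_2*x_3**2 + 2/9*x_1 - 4/9*x_2 + 4/9 → 0
  remainder 0.

S(k_3,k_4): leading monomials are coprime, so the S-polynomial reduces to 0 (Buchberger's first criterion).
Every S-polynomial of the final basis reduces to 0, so we have a Gröbner basis.
Inter-reduce: drop elements whose leading term is divisible by another's, tail-reduce, and make monic.
Reduced Gröbner basis: {x_1*x_2*x_3 - 4/9*x_2, x_2*x_3**2 + 1/8*x_1 - 1/4*x_2 + 1/4, x_1**2 - 2*x_1*x_2 + 32/9*x_2*x_3 + 2*x_1}.

The bases are distinct; the ideals are different.
The choice of monomial ordering does not affect the verdict — as long as both bases are computed under the same ordering, their equality decides ideal equality.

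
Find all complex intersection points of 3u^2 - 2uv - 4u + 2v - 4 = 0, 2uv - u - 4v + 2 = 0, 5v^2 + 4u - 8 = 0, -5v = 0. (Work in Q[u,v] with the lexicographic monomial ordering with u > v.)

{(2, 0)}

Compute a lex Gröbner basis by Buchberger's algorithm.
f_1 = 3u^2 - 2uv - 4u + 2v - 4, LT = u^2.
f_2 = 2uv - u - 4v + 2, LT = uv.
f_3 = 4u + 5v^2 - 8, LT = u.
f_4 = -5v, LT = v.

The S-polynomials (S(f_1,f_2), S(f_1,f_3), S(f_1,f_4), S(f_2,f_3), S(f_2,f_4), S(f_3,f_4)) all reduce to 0 modulo the current basis, so we have a Gröbner basis.
Inter-reduce: drop elements whose leading term is divisible by another's, tail-reduce, and make monic.
Reduced Gröbner basis: {u - 2, v}.

From the last basis element, v = 0, so v takes values in {0}. Each choice, substituted upward through the basis, yields the corresponding point(s) of the solution set.
  v = 0: the earlier basis element becomes u - 2 = 0, giving u = 2 — point (2, 0).
Substituting each solution back into the original system confirms all equations vanish.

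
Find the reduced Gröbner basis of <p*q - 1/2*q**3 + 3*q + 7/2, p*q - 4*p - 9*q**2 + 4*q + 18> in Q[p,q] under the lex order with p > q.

G = {p - 1/8*q**3 + 9/4*q**2 - 1/4*q - 29/8, q**4 - 22*q**3 + 2*q**2 + 53*q + 28}

f_1 = p*q - 1/2*q**3 + 3*q + 7/2, LT = p*q.
f_2 = p*q - 4*p - 9*q**2 + 4*q + 18, LT = p*q.

S(f_1,f_2): lcm = p*q. S = 4*p - 1/2*q**3 + 9*q**2 - q - 29/2.
  leading term p: no divisor's leading term divides it; move 4*p to the remainder.
  leading term q**3: no divisor's leading term divides it; move -1/2*q**3 to the remainder.
  leading term q**2: no divisor's leading term divides it; move 9*q**2 to the remainder.
  leading term q: no divisor's leading term divides it; move -q to the remainder.
  leading term 1: no divisor's leading term divides it; move -29/2 to the remainder.
  remainder 4*p - 1/2*q**3 + 9*q**2 - q - 29/2 ≠ 0; add g_3 = 4*p - 1/2*q**3 + 9*q**2 - q - 29/2 to the basis.

S(f_1,g_3): lcm = p*q. S = 1/8*q**4 - 11/4*q**3 + 1/4*q**2 + 53/8*q + 7/2.
  leading term q**4: no divisor's leading term divides it; move 1/8*q**4 to the remainder.
  leading term q**3: no divisor's leading term divides it; move -11/4*q**3 to the remainder.
  leading term q**2: no divisor's leading term divides it; move 1/4*q**2 to the remainder.
  leading term q: no divisor's leading term divides it; move 53/8*q to the remainder.
  leading term 1: no divisor's leading term divides it; move 7/2 to the remainder.
  remainder 1/8*q**4 - 11/4*q**3 + 1/4*q**2 + 53/8*q + 7/2 ≠ 0; add g_4 = 1/8*q**4 - 11/4*q**3 + 1/4*q**2 + 53/8*q + 7/2 to the basis.

The other S-polynomials (S(f_2,g_3), S(f_1,g_4), S(f_2,g_4), S(g_3,g_4)) all reduce to 0 modulo the current basis, so we have a Gröbner basis.
Inter-reduce: drop elements whose leading term is divisible by another's, tail-reduce, and make monic.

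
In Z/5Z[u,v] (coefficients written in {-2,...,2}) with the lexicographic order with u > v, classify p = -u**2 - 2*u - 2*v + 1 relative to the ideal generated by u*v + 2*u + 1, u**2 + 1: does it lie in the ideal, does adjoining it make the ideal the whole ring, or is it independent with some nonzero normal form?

Adjoining -u**2 - 2*u - 2*v + 1 makes the ideal the whole ring: the system is inconsistent.

First compute the reduced Gröbner basis of I by Buchberger's algorithm.
f_1 = u*v + 2*u + 1, LT = u*v.
f_2 = u**2 + 1, LT = u**2.

S(f_1,f_2): lcm = u**2*v. S = 2*u**2 + u - v.
  leading term u**2: subtract (2)·f_2 from 2*u**2 + u - v → u - v - 2
  leading term u: no divisor's leading term divides it; move u to the remainder.
  leading term v: no divisor's leading term divides it; move -v to the remainder.
  leading term 1: no divisor's leading term divides it; move -2 to the remainder.
  remainder u - v - 2 ≠ 0; add h_3 = u - v - 2 to the basis.

S(f_1,h_3): lcm = u*v. S = 2*u + v**2 + 2*v + 1.
  leading term u: subtract (2)·h_3 from 2*u + v**2 + 2*v + 1 → v**2 - v
  leading term v**2: no divisor's leading term divides it; move v**2 to the remainder.
  leading term v: no divisor's leading term divides it; move -v to the remainder.
  remainder v**2 - v ≠ 0; add h_4 = v**2 - v to the basis.

The other S-polynomials (S(f_2,h_3), S(f_1,h_4), S(f_2,h_4), S(h_3,h_4)) all reduce to 0 modulo the current basis, so we have a Gröbner basis.
Inter-reduce: drop elements whose leading term is divisible by another's, tail-reduce, and make monic.
Reduced Gröbner basis: {u - v - 2, v**2 - v}.
Label its elements g_1 = u - v - 2, g_2 = v**2 - v.

Reduce p = -u**2 - 2*u - 2*v + 1 modulo G:
  leading term u**2: subtract (-u)·g_1 from -u**2 - 2*u - 2*v + 1 → -u*v + u - 2*v + 1
  leading term u*v: subtract (-v)·g_1 from -u*v + u - 2*v + 1 → u - v**2 + v + 1
  leading term u: subtract (1)·g_1 from u - v**2 + v + 1 → -v**2 + 2*v - 2
  leading term v**2: subtract (-1)·g_2 from -v**2 + 2*v - 2 → v - 2
  leading term v: no divisor's leading term divides it; move v to the remainder.
  leading term 1: no divisor's leading term divides it; move -2 to the remainder.
  normal form = v - 2.
The normal form is nonzero, so p ∉ I. Since p minus its normal form lies in I, I + (p) = I + (r) where r = v - 2; decide whether this ideal is the whole ring.
Run Buchberger on G together with r (pairs among the g_i already reduce to 0 since G is a Gröbner basis):
g_1 = u - v - 2, LT = u.
g_2 = v**2 - v, LT = v**2.
r = v - 2, LT = v.

S(g_2,r): lcm = v**2. S = v.
  leading term v: subtract (1)·r from v → 2
  leading term 1: no divisor's leading term divides it; move 2 to the remainder.
  remainder 2 ≠ 0; add m_4 = 2 to the basis.

The other S-polynomials (S(g_1,g_2), S(g_1,r), S(g_1,m_4), S(g_2,m_4), S(r,m_4)) all reduce to 0 modulo the current basis, so we have a Gröbner basis.
Inter-reduce: drop elements whose leading term is divisible by another's, tail-reduce, and make monic.
Reduced Gröbner basis: {1}.
The reduced Gröbner basis of I + (p) is {1}: the ideal is the whole ring, so the enlarged system has no common solution — adjoining p is inconsistent.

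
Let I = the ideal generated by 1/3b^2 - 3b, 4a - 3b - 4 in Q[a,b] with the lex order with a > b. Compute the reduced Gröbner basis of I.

f_1 = 1/3b^2 - 3b, LT = b^2.
f_2 = 4a - 3b - 4, LT = a.

The S-polynomials (S(f_1,f_2)) all reduce to 0 modulo the current basis, so we have a Gröbner basis.

G = {a - 3/4b - 1, b^2 - 9b}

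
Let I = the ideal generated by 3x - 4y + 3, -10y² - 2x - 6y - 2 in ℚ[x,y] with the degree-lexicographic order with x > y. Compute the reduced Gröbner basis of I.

f_1 = 3x - 4y + 3, LT = x.
f_2 = -10y² - 2x - 6y - 2, LT = y².

The S-polynomials (S(f_1,f_2)) all reduce to 0 modulo the current basis, so we have a Gröbner basis.

G = {y² + 13/15y, x - 4/3y + 1}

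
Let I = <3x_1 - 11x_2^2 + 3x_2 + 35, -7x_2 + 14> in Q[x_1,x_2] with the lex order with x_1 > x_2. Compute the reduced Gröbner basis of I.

Buchberger's algorithm terminates because the ascending chain of leading-term ideals stabilizes.

f_1 = 3x_1 - 11x_2^2 + 3x_2 + 35, LT = x_1.
f_2 = -7x_2 + 14, LT = x_2.

The S-polynomials (S(f_1,f_2)) all reduce to 0 modulo the current basis, so we have a Gröbner basis.

G = {x_1 - 1, x_2 - 2}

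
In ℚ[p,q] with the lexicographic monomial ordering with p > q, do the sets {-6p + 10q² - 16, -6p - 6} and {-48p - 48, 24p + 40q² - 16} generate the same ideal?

Yes, the ideals are equal.

Since reduced Gröbner bases are canonical representatives of ideals under a given ordering, it suffices to compute and compare them.
Buchberger on the first generating set:
f_1 = -6p + 10q² - 16, LT = p.
f_2 = -6p - 6, LT = p.

S(f_1,f_2): lcm = p. S = -5/3q² + 5/3.
  leading term q²: no divisor's leading term divides it; move -5/3q² to the remainder.
  leading term 1: no divisor's leading term divides it; move 5/3 to the remainder.
  remainder -5/3q² + 5/3 ≠ 0; add g_3 = -5/3q² + 5/3 to the basis.

The other S-polynomials (S(f_1,g_3), S(f_2,g_3)) all reduce to 0 modulo the current basis, so we have a Gröbner basis.
Inter-reduce: drop elements whose leading term is divisible by another's, tail-reduce, and make monic.
Reduced Gröbner basis: {p + 1, q² - 1}.

Buchberger on the second generating set:
h_1 = -48p - 48, LT = p.
h_2 = 24p + 40q² - 16, LT = p.

S(h_1,h_2): lcm = p. S = -5/3q² + 5/3.
  leading term q²: no divisor's leading term divides it; move -5/3q² to the remainder.
  leading term 1: no divisor's leading term divides it; move 5/3 to the remainder.
  remainder -5/3q² + 5/3 ≠ 0; add k_3 = -5/3q² + 5/3 to the basis.

The other S-polynomials (S(h_1,k_3), S(h_2,k_3)) all reduce to 0 modulo the current basis, so we have a Gröbner basis.
Inter-reduce: drop elements whose leading term is divisible by another's, tail-reduce, and make monic.
Reduced Gröbner basis: {p + 1, q² - 1}.

Same reduced basis, so the two generating sets span the same ideal.
The same test decides containment: I ⊆ J iff every generator of I reduces to 0 modulo a Gröbner basis of J.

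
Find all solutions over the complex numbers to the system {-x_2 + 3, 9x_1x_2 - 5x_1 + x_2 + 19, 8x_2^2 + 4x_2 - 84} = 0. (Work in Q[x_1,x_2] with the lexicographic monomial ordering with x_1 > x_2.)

Compute a lex Gröbner basis by Buchberger's algorithm.
f_1 = -x_2 + 3, LT = x_2.
f_2 = 9x_1x_2 - 5x_1 + x_2 + 19, LT = x_1x_2.
f_3 = 8x_2^2 + 4x_2 - 84, LT = x_2^2.

S(f_1,f_2): lcm = x_1x_2. S = -22/9x_1 - 1/9x_2 - 19/9.
  leading term x_1: no divisor's leading term divides it; move -22/9x_1 to the remainder.
  leading term x_2: subtract (1/9)·f_1 from -1/9x_2 - 19/9 → -22/9
  leading term 1: no divisor's leading term divides it; move -22/9 to the remainder.
  remainder -22/9x_1 - 22/9 ≠ 0; add h_4 = -22/9x_1 - 22/9 to the basis.

S(f_1,f_3): lcm = x_2^2. S = -7/2x_2 + 21/2.
  leading term x_2: subtract (7/2)·f_1 from -7/2x_2 + 21/2 → 0
  remainder 0.

S(f_2,f_3): lcm = x_1x_2^2. S = -19/18x_1x_2 + 21/2x_1 + 1/9x_2^2 + 19/9x_2.
  leading term x_1x_2: subtract (19/18x_1)·f_1 from -19/18x_1x_2 + 21/2x_1 + 1/9x_2^2 + 19/9x_2 → 22/3x_1 + 1/9x_2^2 + 19/9x_2
  leading term x_1: subtract (-3)·h_4 from 22/3x_1 + 1/9x_2^2 + 19/9x_2 → 1/9x_2^2 + 19/9x_2 - 22/3
  leading term x_2^2: subtract (-1/9x_2)·f_1 from 1/9x_2^2 + 19/9x_2 - 22/3 → 22/9x_2 - 22/3
  leading term x_2: subtract (-22/9)·f_1 from 22/9x_2 - 22/3 → 0
  remainder 0.

S(f_1,h_4): leading monomials are coprime, so the S-polynomial reduces to 0 (Buchberger's first criterion).
S(f_2,h_4): lcm = x_1x_2. S = -5/9x_1 - 8/9x_2 + 19/9.
  leading term x_1: subtract (5/22)·h_4 from -5/9x_1 - 8/9x_2 + 19/9 → -8/9x_2 + 8/3
  leading term x_2: subtract (8/9)·f_1 from -8/9x_2 + 8/3 → 0
  remainder 0.

S(f_3,h_4): leading monomials are coprime, so the S-polynomial reduces to 0 (Buchberger's first criterion).
Every S-polynomial of the final basis reduces to 0, so we have a Gröbner basis.
Inter-reduce: drop elements whose leading term is divisible by another's, tail-reduce, and make monic.
Reduced Gröbner basis: {x_1 + 1, x_2 - 3}.

A lex Gröbner basis eliminates variables successively. Here x_2 - 3 depends only on x_2, with roots {3}; lifting each root through the earlier basis elements recovers the full solutions.
  x_2 = 3: the earlier basis element becomes x_1 + 1 = 0, giving x_1 = -1 — point (-1, 3).

{(-1, 3)}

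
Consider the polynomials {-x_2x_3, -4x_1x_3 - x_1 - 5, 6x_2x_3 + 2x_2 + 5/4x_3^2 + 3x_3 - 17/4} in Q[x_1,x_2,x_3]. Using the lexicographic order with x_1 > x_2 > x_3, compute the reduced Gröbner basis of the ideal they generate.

G = {x_1 - 80/63x_3^2 - 172/63x_3 + 5, x_2 + 5/8x_3^2 + 3/2x_3 - 17/8, x_3^3 + 12/5x_3^2 - 17/5x_3}

The reduced Gröbner basis is the canonical form of the ideal for this ordering.

f_1 = -x_2x_3, LT = x_2x_3.
f_2 = -4x_1x_3 - x_1 - 5, LT = x_1x_3.
f_3 = 6x_2x_3 + 2x_2 + 5/4x_3^2 + 3x_3 - 17/4, LT = x_2x_3.

S(f_1,f_2): lcm = x_1x_2x_3. S = -1/4x_1x_2 - 5/4x_2.
  leading term x_1x_2: no divisor's leading term divides it; move -1/4x_1x_2 to the remainder.
  leading term x_2: no divisor's leading term divides it; move -5/4x_2 to the remainder.
  remainder -1/4x_1x_2 - 5/4x_2 ≠ 0; add g_4 = -1/4x_1x_2 - 5/4x_2 to the basis.

S(f_1,f_3): lcm = x_2x_3. S = -1/3x_2 - 5/24x_3^2 - 1/2x_3 + 17/24.
  leading term x_2: no divisor's leading term divides it; move -1/3x_2 to the remainder.
  leading term x_3^2: no divisor's leading term divides it; move -5/24x_3^2 to the remainder.
  leading term x_3: no divisor's leading term divides it; move -1/2x_3 to the remainder.
  leading term 1: no divisor's leading term divides it; move 17/24 to the remainder.
  remainder -1/3x_2 - 5/24x_3^2 - 1/2x_3 + 17/24 ≠ 0; add g_5 = -1/3x_2 - 5/24x_3^2 - 1/2x_3 + 17/24 to the basis.

S(f_2,f_3): lcm = x_1x_2x_3. S = -1/12x_1x_2 - 5/24x_1x_3^2 - 1/2x_1x_3 + 17/24x_1 + 5/4x_2.
  leading term x_1x_2: subtract (1/3)·g_4 from -1/12x_1x_2 - 5/24x_1x_3^2 - 1/2x_1x_3 + 17/24x_1 + 5/4x_2 → -5/24x_1x_3^2 - 1/2x_1x_3 + 17/24x_1 + 5/3x_2
  leading term x_1x_3^2: subtract (5/96x_3)·f_2 from -5/24x_1x_3^2 - 1/2x_1x_3 + 17/24x_1 + 5/3x_2 → -43/96x_1x_3 + 17/24x_1 + 5/3x_2 + 25/96x_3
  leading term x_1x_3: subtract (43/384)·f_2 from -43/96x_1x_3 + 17/24x_1 + 5/3x_2 + 25/96x_3 → 105/128x_1 + 5/3x_2 + 25/96x_3 + 215/384
  leading term x_1: no divisor's leading term divides it; move 105/128x_1 to the remainder.
  leading term x_2: subtract (-5)·g_5 from 5/3x_2 + 25/96x_3 + 215/384 → -25/24x_3^2 - 215/96x_3 + 525/128
  leading term x_3^2: no divisor's leading term divides it; move -25/24x_3^2 to the remainder.
  leading term x_3: no divisor's leading term divides it; move -215/96x_3 to the remainder.
  leading term 1: no divisor's leading term divides it; move 525/128 to the remainder.
  remainder 105/128x_1 - 25/24x_3^2 - 215/96x_3 + 525/128 ≠ 0; add g_6 = 105/128x_1 - 25/24x_3^2 - 215/96x_3 + 525/128 to the basis.

S(f_1,g_5): lcm = x_2x_3. S = -5/8x_3^3 - 3/2x_3^2 + 17/8x_3.
  leading term x_3^3: no divisor's leading term divides it; move -5/8x_3^3 to the remainder.
  leading term x_3^2: no divisor's leading term divides it; move -3/2x_3^2 to the remainder.
  leading term x_3: no divisor's leading term divides it; move 17/8x_3 to the remainder.
  remainder -5/8x_3^3 - 3/2x_3^2 + 17/8x_3 ≠ 0; add g_7 = -5/8x_3^3 - 3/2x_3^2 + 17/8x_3 to the basis.

The other S-polynomials (S(f_1,g_4), S(f_2,g_4), S(f_3,g_4), S(f_2,g_5), S(f_3,g_5), S(g_4,g_5), S(f_1,g_6), S(f_2,g_6), S(f_3,g_6), S(g_4,g_6), S(g_5,g_6), S(f_1,g_7), S(f_2,g_7), S(f_3,g_7), S(g_4,g_7), S(g_5,g_7), S(g_6,g_7)) all reduce to 0 modulo the current basis, so we have a Gröbner basis.
Inter-reduce: drop elements whose leading term is divisible by another's, tail-reduce, and make monic.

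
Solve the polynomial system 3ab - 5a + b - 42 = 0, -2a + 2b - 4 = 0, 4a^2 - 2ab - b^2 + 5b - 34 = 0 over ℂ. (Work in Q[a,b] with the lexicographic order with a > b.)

{(-4, -2)}

Compute a lex Gröbner basis by Buchberger's algorithm.
f_1 = 3ab - 5a + b - 42, LT = ab.
f_2 = -2a + 2b - 4, LT = a.
f_3 = 4a^2 - 2ab - b^2 + 5b - 34, LT = a^2.

S(f_1,f_2): lcm = ab. S = -5/3a + b^2 - 5/3b - 14.
  leading term a: subtract (5/6)·f_2 from -5/3a + b^2 - 5/3b - 14 → b^2 - 10/3b - 32/3
  leading term b^2: no divisor's leading term divides it; move b^2 to the remainder.
  leading term b: no divisor's leading term divides it; move -10/3b to the remainder.
  leading term 1: no divisor's leading term divides it; move -32/3 to the remainder.
  remainder b^2 - 10/3b - 32/3 ≠ 0; add h_4 = b^2 - 10/3b - 32/3 to the basis.

S(f_1,f_3): lcm = a^2b. S = -5/3a^2 + 1/2ab^2 + 1/3ab - 14a + 1/4b^3 - 5/4b^2 + 17/2b.
  leading term a^2: subtract (5/6a)·f_2 from -5/3a^2 + 1/2ab^2 + 1/3ab - 14a + 1/4b^3 - 5/4b^2 + 17/2b → 1/2ab^2 - 4/3ab - 32/3a + 1/4b^3 - 5/4b^2 + 17/2b
  leading term ab^2: subtract (1/6b)·f_1 from 1/2ab^2 - 4/3ab - 32/3a + 1/4b^3 - 5/4b^2 + 17/2b → -1/2ab - 32/3a + 1/4b^3 - 17/12b^2 + 31/2b
  leading term ab: subtract (-1/6)·f_1 from -1/2ab - 32/3a + 1/4b^3 - 17/12b^2 + 31/2b → -23/2a + 1/4b^3 - 17/12b^2 + 47/3b - 7
  leading term a: subtract (23/4)·f_2 from -23/2a + 1/4b^3 - 17/12b^2 + 47/3b - 7 → 1/4b^3 - 17/12b^2 + 25/6b + 16
  leading term b^3: subtract (1/4b)·h_4 from 1/4b^3 - 17/12b^2 + 25/6b + 16 → -7/12b^2 + 41/6b + 16
  leading term b^2: subtract (-7/12)·h_4 from -7/12b^2 + 41/6b + 16 → 44/9b + 88/9
  leading term b: no divisor's leading term divides it; move 44/9b to the remainder.
  leading term 1: no divisor's leading term divides it; move 88/9 to the remainder.
  remainder 44/9b + 88/9 ≠ 0; add h_5 = 44/9b + 88/9 to the basis.

The other S-polynomials (S(f_2,f_3), S(f_1,h_4), S(f_2,h_4), S(f_3,h_4), S(f_1,h_5), S(f_2,h_5), S(f_3,h_5), S(h_4,h_5)) all reduce to 0 modulo the current basis, so we have a Gröbner basis.
Inter-reduce: drop elements whose leading term is divisible by another's, tail-reduce, and make monic.
Reduced Gröbner basis: {a + 4, b + 2}.

From the last basis element, b + 2 = 0, so b takes values in {-2}. Each choice, substituted upward through the basis, yields the corresponding point(s) of the solution set.
  b = -2: the earlier basis element becomes a + 4 = 0, giving a = -4 — point (-4, -2).
Each listed point satisfies every original equation (direct substitution).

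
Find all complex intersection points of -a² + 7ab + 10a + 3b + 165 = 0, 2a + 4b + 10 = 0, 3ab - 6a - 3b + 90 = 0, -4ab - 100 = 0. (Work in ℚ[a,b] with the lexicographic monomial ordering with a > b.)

{(5, -5)}

Compute a lex Gröbner basis by Buchberger's algorithm.
f_1 = -a² + 7ab + 10a + 3b + 165, LT = a².
f_2 = 2a + 4b + 10, LT = a.
f_3 = 3ab - 6a - 3b + 90, LT = ab.
f_4 = -4ab - 100, LT = ab.

S(f_1,f_2): lcm = a². S = -9ab - 15a - 3b - 165.
  leading term ab: subtract (-9/2b)·f_2 from -9ab - 15a - 3b - 165 → -15a + 18b² + 42b - 165
  leading term a: subtract (-15/2)·f_2 from -15a + 18b² + 42b - 165 → 18b² + 72b - 90
  leading term b²: no divisor's leading term divides it; move 18b² to the remainder.
  leading term b: no divisor's leading term divides it; move 72b to the remainder.
  leading term 1: no divisor's leading term divides it; move -90 to the remainder.
  remainder 18b² + 72b - 90 ≠ 0; add h_5 = 18b² + 72b - 90 to the basis.

S(f_1,f_3): lcm = a²b. S = 2a² - 7ab² - 9ab - 30a - 3b² - 165b.
  leading term a²: subtract (-2)·f_1 from 2a² - 7ab² - 9ab - 30a - 3b² - 165b → -7ab² + 5ab - 10a - 3b² - 159b + 330
  leading term ab²: subtract (-7/2b²)·f_2 from -7ab² + 5ab - 10a - 3b² - 159b + 330 → 5ab - 10a + 14b³ + 32b² - 159b + 330
  leading term ab: subtract (5/2b)·f_2 from 5ab - 10a + 14b³ + 32b² - 159b + 330 → -10a + 14b³ + 22b² - 184b + 330
  leading term a: subtract (-5)·f_2 from -10a + 14b³ + 22b² - 184b + 330 → 14b³ + 22b² - 164b + 380
  leading term b³: subtract (7/9b)·h_5 from 14b³ + 22b² - 164b + 380 → -34b² - 94b + 380
  leading term b²: subtract (-17/9)·h_5 from -34b² - 94b + 380 → 42b + 210
  leading term b: no divisor's leading term divides it; move 42b to the remainder.
  leading term 1: no divisor's leading term divides it; move 210 to the remainder.
  remainder 42b + 210 ≠ 0; add h_6 = 42b + 210 to the basis.

The other S-polynomials (S(f_1,f_4), S(f_2,f_3), S(f_2,f_4), S(f_3,f_4), S(f_1,h_5), S(f_2,h_5), S(f_3,h_5), S(f_4,h_5), S(f_1,h_6), S(f_2,h_6), S(f_3,h_6), S(f_4,h_6), S(h_5,h_6)) all reduce to 0 modulo the current basis, so we have a Gröbner basis.
Inter-reduce: drop elements whose leading term is divisible by another's, tail-reduce, and make monic.
Reduced Gröbner basis: {a - 5, b + 5}.

From the last basis element, b + 5 = 0, so b takes values in {-5}. Each choice, substituted upward through the basis, yields the corresponding point(s) of the solution set.
  b = -5: the earlier basis element becomes a - 5 = 0, giving a = 5 — point (5, -5).
Check: every point annihilates each of the original generators.
This is the nonlinear analogue of row-reducing a linear system.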